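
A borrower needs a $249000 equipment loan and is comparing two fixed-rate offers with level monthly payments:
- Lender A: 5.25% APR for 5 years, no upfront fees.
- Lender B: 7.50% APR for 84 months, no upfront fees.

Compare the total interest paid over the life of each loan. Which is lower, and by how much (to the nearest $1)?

Lender A: at 5.25% the monthly rate is 0.0043750, so the payment is 249,000 × 0.0043750 / (1 − 1.0043750^−60) = $4,727.51.
Total interest on Lender A = 60 × $4,727.51 − $249,000 = $34,650.60.
Lender B: monthly rate = 7.5%/12 = 0.0062500; payment = 249,000 × 0.0062500 / (1 − (1+0.0062500)^−84) = $3,819.23.
Total interest on Lender B = 84 × $3,819.23 − $249,000 = $71,815.32.
Lender A is lower by $37,164.72.

Lender A by $37,165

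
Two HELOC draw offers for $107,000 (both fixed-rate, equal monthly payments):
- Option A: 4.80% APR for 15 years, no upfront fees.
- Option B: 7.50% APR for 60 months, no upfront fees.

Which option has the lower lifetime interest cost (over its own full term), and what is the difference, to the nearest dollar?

Option A: monthly rate = 4.8%/12 = 0.0040000; payment = 107,000 × 0.0040000 / (1 − (1+0.0040000)^−180) = $835.04.
Total interest on Option A = 180 × $835.04 − $107,000 = $43,307.20.
Option B: monthly rate = 7.5%/12 = 0.0062500; payment = 107,000 × 0.0062500 / (1 − (1+0.0062500)^−60) = $2,144.06.
Total interest on Option B = 60 × $2,144.06 − $107,000 = $21,643.60.
Option B is lower by $21,663.60.

Option B by $21,664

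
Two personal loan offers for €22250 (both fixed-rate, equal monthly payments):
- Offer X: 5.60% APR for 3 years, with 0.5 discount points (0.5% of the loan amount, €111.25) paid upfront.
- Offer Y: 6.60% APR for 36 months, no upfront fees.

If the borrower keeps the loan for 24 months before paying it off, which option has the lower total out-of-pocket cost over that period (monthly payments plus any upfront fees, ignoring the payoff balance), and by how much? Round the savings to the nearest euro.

Offer X: at 5.60% the monthly rate is 0.0046667, so the payment is 22,250 × 0.0046667 / (1 − 1.0046667^−36) = €672.86.
Offer Y: at 6.60% the monthly rate is 0.0055000, so the payment is 22,250 × 0.0055000 / (1 − 1.0055000^−36) = €682.95.
Over 24 months: Offer X costs 24 × €672.86 + €111.25 = €16,259.89; Offer Y costs 24 × €682.95 = €16,390.80.
Offer X is cheaper by €16,390.80 − €16,259.89 = €130.91.

Offer X by €131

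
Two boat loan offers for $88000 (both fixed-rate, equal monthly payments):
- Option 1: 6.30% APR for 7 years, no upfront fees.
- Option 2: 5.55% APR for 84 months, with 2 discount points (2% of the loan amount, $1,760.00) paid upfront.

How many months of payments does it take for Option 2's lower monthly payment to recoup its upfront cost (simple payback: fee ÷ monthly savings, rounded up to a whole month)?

56 months

Option 1: monthly rate = 6.3%/12 = 0.0052500; payment = 88,000 × 0.0052500 / (1 − (1+0.0052500)^−84) = $1,298.25.
Option 2: monthly rate = 5.55%/12 = 0.0046250; payment = 88,000 × 0.0046250 / (1 − (1+0.0046250)^−84) = $1,266.65.
Monthly savings = $1,298.25 − $1,266.65 = $31.60.
Break-even = $1,760.00 / $31.60 = 55.70 → 56 months.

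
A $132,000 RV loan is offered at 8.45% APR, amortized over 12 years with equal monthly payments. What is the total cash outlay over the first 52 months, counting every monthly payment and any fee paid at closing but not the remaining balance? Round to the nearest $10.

$76,000

At 8.45% the monthly rate is 0.0070417, so the payment is 132,000 × 0.0070417 / (1 − 1.0070417^−144) = $1,461.61.
Total outlay = 52 × $1,461.61 = $76,003.72.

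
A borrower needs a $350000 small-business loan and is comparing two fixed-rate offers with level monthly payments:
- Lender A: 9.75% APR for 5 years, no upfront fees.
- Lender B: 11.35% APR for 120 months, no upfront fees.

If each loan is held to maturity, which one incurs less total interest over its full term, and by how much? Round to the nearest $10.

Lender A by $143,290

Lender A: monthly rate = 9.75%/12 = 0.0081250; payment = 350,000 × 0.0081250 / (1 − (1+0.0081250)^−60) = $7,393.49.
Total interest on Lender A = 60 × $7,393.49 − $350,000 = $93,609.40.
Lender B: at 11.35% the monthly rate is 0.0094583, so the payment is 350,000 × 0.0094583 / (1 − 1.0094583^−120) = $4,890.85.
Total interest on Lender B = 120 × $4,890.85 − $350,000 = $236,902.00.
Lender A is lower by $143,292.60.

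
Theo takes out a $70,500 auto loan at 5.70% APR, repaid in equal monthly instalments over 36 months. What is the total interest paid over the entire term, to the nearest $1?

Monthly rate = 5.7%/12 = 0.0047500; payment = 70,500 × 0.0047500 / (1 − (1+0.0047500)^−36) = $2,135.18.
Total paid = 36 × $2,135.18 = $76,866.48; interest = $76,866.48 − $70,500 = $6,366.48.

$6,366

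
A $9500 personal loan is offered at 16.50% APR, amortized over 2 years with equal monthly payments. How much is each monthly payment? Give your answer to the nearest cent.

$467.42

At 16.50% the monthly rate is 0.0137500, so the payment is 9,500 × 0.0137500 / (1 − 1.0137500^−24) = $467.42.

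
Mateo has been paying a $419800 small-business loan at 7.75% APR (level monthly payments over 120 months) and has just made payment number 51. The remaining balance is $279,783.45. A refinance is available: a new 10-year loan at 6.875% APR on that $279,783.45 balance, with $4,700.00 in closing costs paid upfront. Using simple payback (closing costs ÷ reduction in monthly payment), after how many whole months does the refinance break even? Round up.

Current payment = 419,800 × 7.75%/12 / (1 − (1+0.0064583)^−120) = $5,038.05.
Refinanced payment = 279,783.45 × 0.0057292 / (1 − (1+0.0057292)^−120) = $3,230.53.
Monthly savings = $5,038.05 − $3,230.53 = $1,807.52.
Break-even = $4,700.00 / $1,807.52 = 2.60 → 3 months.

3 months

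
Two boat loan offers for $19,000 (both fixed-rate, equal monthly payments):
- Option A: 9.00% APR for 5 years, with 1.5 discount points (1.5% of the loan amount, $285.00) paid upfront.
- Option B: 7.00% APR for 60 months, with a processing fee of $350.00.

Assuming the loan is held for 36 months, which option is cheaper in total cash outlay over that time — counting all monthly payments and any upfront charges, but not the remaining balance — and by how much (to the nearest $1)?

Option A: monthly rate = 9%/12 = 0.0075000; payment = 19,000 × 0.0075000 / (1 − (1+0.0075000)^−60) = $394.41.
Option B: at 7.00% the monthly rate is 0.0058333, so the payment is 19,000 × 0.0058333 / (1 − 1.0058333^−60) = $376.22.
Over 36 months: Option A costs 36 × $394.41 + $285.00 = $14,483.76; Option B costs 36 × $376.22 + $350.00 = $13,893.92.
Option B is cheaper by $14,483.76 − $13,893.92 = $589.84.

Option B by $590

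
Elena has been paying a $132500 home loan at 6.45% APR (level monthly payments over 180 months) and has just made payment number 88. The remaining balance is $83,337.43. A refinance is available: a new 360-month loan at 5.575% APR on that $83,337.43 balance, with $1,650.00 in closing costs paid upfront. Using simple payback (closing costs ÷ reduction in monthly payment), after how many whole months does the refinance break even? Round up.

Current payment = 132,500 × 6.45%/12 / (1 − (1+0.0053750)^−180) = $1,150.58.
Refinanced payment = 83,337.43 × 0.0046458 / (1 − (1+0.0046458)^−360) = $477.11.
Monthly savings = $1,150.58 − $477.11 = $673.47.
Break-even = $1,650.00 / $673.47 = 2.45 → 3 months.

3 months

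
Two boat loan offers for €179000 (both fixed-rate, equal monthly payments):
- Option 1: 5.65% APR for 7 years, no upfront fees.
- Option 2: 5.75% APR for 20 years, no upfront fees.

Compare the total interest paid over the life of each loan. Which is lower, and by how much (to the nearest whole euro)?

Option 1 by €84,475

Option 1: at 5.65% the monthly rate is 0.0047083, so the payment is 179,000 × 0.0047083 / (1 − 1.0047083^−84) = €2,585.00.
Total interest on Option 1 = 84 × €2,585.00 − €179,000 = €38,140.00.
Option 2: monthly rate = 5.75%/12 = 0.0047917; payment = 179,000 × 0.0047917 / (1 − (1+0.0047917)^−240) = €1,256.73.
Total interest on Option 2 = 240 × €1,256.73 − €179,000 = €122,615.20.
Option 1 is lower by €84,475.20.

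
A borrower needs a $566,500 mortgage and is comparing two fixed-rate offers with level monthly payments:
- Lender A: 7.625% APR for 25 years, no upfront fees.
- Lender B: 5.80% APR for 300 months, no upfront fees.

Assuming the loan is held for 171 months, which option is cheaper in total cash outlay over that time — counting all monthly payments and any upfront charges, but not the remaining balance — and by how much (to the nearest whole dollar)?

Lender A: at 7.625% the monthly rate is 0.0063542, so the payment is 566,500 × 0.0063542 / (1 − 1.0063542^−300) = $4,232.55.
Lender B: monthly rate = 5.8%/12 = 0.0048333; payment = 566,500 × 0.0048333 / (1 − (1+0.0048333)^−300) = $3,581.02.
Over 171 months: Lender A costs 171 × $4,232.55 = $723,766.05; Lender B costs 171 × $3,581.02 = $612,354.42.
Lender B is cheaper by $723,766.05 − $612,354.42 = $111,411.63.

Lender B by $111,412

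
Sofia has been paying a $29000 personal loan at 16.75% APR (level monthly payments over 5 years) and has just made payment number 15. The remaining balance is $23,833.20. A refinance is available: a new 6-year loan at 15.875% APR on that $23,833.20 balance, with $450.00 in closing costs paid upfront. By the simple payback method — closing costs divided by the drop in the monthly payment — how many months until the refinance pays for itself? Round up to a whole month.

Current payment = 29,000 × 16.75%/12 / (1 − (1+0.0139583)^−60) = $716.83.
Refinanced payment = 23,833.20 × 0.0132292 / (1 − (1+0.0132292)^−72) = $515.35.
Monthly savings = $716.83 − $515.35 = $201.48.
Break-even = $450.00 / $201.48 = 2.23 → 3 months.

3 months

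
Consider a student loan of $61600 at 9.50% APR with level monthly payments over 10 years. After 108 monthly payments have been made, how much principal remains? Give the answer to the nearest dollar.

With monthly rate i = 9.5%/12 = 0.0079167, the balance after k of n payments is P · [(1+i)^n − (1+i)^k] / [(1+i)^n − 1].
(1+0.0079167)^120 = 2.57605540 and (1+0.0079167)^108 = 2.34347151, so the balance is 61,600 × (2.57605540 − 2.34347151) / (2.57605540 − 1) = $9,090.52.

$9,091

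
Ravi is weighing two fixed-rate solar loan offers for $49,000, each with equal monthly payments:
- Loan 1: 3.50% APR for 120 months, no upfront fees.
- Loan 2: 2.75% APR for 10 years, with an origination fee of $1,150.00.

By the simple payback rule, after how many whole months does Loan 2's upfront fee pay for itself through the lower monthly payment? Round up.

Loan 1: monthly rate = 3.5%/12 = 0.0029167; payment = 49,000 × 0.0029167 / (1 − (1+0.0029167)^−120) = $484.54.
Loan 2: at 2.75% the monthly rate is 0.0022917, so the payment is 49,000 × 0.0022917 / (1 − 1.0022917^−120) = $467.51.
Monthly savings = $484.54 − $467.51 = $17.03.
Break-even = $1,150.00 / $17.03 = 67.53 → 68 months.

68 months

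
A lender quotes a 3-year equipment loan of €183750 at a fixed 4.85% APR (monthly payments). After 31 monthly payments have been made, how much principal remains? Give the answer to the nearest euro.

€27,144

With monthly rate i = 4.85%/12 = 0.0040417, the balance after k of n payments is P · [(1+i)^n − (1+i)^k] / [(1+i)^n − 1].
(1+0.0040417)^36 = 1.15627862 and (1+0.0040417)^31 = 1.13319282, so the balance is 183,750 × (1.15627862 − 1.13319282) / (1.15627862 − 1) = €27,143.92.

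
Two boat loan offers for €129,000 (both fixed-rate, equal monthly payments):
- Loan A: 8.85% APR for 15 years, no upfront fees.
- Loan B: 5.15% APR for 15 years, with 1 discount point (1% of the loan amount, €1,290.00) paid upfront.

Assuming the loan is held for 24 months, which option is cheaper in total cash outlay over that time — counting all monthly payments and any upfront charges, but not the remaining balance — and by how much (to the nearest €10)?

Loan B by €5,110

Loan A: at 8.85% the monthly rate is 0.0073750, so the payment is 129,000 × 0.0073750 / (1 − 1.0073750^−180) = €1,296.92.
Loan B: at 5.15% the monthly rate is 0.0042917, so the payment is 129,000 × 0.0042917 / (1 − 1.0042917^−180) = €1,030.23.
Over 24 months: Loan A costs 24 × €1,296.92 = €31,126.08; Loan B costs 24 × €1,030.23 + €1,290.00 = €26,015.52.
Loan B is cheaper by €31,126.08 − €26,015.52 = €5,110.56.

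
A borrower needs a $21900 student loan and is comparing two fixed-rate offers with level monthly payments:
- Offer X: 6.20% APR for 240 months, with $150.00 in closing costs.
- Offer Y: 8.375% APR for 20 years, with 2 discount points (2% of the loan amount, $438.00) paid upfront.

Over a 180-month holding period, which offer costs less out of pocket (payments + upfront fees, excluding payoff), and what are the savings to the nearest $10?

Offer X: at 6.20% the monthly rate is 0.0051667, so the payment is 21,900 × 0.0051667 / (1 − 1.0051667^−240) = $159.44.
Offer Y: monthly rate = 8.375%/12 = 0.0069792; payment = 21,900 × 0.0069792 / (1 − (1+0.0069792)^−240) = $188.32.
Over 180 months: Offer X costs 180 × $159.44 + $150.00 = $28,849.20; Offer Y costs 180 × $188.32 + $438.00 = $34,335.60.
Offer X is cheaper by $34,335.60 − $28,849.20 = $5,486.40.

Offer X by $5,490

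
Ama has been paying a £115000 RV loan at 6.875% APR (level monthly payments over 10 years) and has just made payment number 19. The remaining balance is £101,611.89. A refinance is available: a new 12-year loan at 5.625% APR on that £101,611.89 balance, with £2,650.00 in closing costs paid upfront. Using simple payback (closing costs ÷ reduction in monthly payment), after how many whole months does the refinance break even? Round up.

8 months

Current payment = 115,000 × 6.875%/12 / (1 − (1+0.0057292)^−120) = £1,327.85.
Refinanced payment = 101,611.89 × 0.0046875 / (1 − (1+0.0046875)^−144) = £971.97.
Monthly savings = £1,327.85 − £971.97 = £355.88.
Break-even = £2,650.00 / £355.88 = 7.45 → 8 months.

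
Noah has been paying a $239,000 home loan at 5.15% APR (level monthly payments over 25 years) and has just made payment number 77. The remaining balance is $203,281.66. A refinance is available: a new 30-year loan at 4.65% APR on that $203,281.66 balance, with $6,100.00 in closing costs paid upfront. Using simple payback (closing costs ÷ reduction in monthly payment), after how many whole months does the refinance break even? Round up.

Current payment = 239,000 × 5.15%/12 / (1 − (1+0.0042917)^−300) = $1,418.14.
Refinanced payment = 203,281.66 × 0.0038750 / (1 − (1+0.0038750)^−360) = $1,048.20.
Monthly savings = $1,418.14 − $1,048.20 = $369.94.
Break-even = $6,100.00 / $369.94 = 16.49 → 17 months.

17 months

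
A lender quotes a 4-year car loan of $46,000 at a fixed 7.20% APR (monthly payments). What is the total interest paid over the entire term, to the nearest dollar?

$7,078

Monthly rate = 7.2%/12 = 0.0060000; payment = 46,000 × 0.0060000 / (1 − (1+0.0060000)^−48) = $1,105.80.
Total paid = 48 × $1,105.80 = $53,078.40; interest = $53,078.40 − $46,000 = $7,078.40.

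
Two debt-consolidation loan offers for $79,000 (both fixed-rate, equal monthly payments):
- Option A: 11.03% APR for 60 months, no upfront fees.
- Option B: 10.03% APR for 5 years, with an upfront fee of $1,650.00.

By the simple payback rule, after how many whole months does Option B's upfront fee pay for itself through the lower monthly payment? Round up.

Option A: monthly rate = 11.03%/12 = 0.0091917; payment = 79,000 × 0.0091917 / (1 − (1+0.0091917)^−60) = $1,718.83.
Option B: at 10.03% the monthly rate is 0.0083583, so the payment is 79,000 × 0.0083583 / (1 − 1.0083583^−60) = $1,679.68.
Monthly savings = $1,718.83 − $1,679.68 = $39.15.
Break-even = $1,650.00 / $39.15 = 42.15 → 43 months.

43 months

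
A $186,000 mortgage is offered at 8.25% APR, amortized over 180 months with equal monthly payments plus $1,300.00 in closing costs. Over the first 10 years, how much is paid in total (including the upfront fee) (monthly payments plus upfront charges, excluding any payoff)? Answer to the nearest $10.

$217,840

Monthly rate = 8.25%/12 = 0.0068750; payment = 186,000 × 0.0068750 / (1 − (1+0.0068750)^−180) = $1,804.46.
Total outlay = 120 × $1,804.46 + $1,300.00 = $217,835.20.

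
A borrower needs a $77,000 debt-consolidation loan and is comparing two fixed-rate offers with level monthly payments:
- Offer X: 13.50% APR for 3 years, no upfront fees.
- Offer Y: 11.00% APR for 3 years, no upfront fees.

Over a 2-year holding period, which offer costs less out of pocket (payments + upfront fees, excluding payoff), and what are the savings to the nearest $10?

Offer Y by $2,210

Offer X: at 13.50% the monthly rate is 0.0112500, so the payment is 77,000 × 0.0112500 / (1 − 1.0112500^−36) = $2,613.02.
Offer Y: at 11.00% the monthly rate is 0.0091667, so the payment is 77,000 × 0.0091667 / (1 − 1.0091667^−36) = $2,520.88.
Over 24 months: Offer X costs 24 × $2,613.02 = $62,712.48; Offer Y costs 24 × $2,520.88 = $60,501.12.
Offer Y is cheaper by $62,712.48 − $60,501.12 = $2,211.36.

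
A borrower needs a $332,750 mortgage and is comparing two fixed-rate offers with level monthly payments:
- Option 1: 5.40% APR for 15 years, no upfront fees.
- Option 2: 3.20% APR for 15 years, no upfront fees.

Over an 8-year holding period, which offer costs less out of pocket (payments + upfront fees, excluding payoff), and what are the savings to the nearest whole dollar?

Option 1: at 5.40% the monthly rate is 0.0045000, so the payment is 332,750 × 0.0045000 / (1 − 1.0045000^−180) = $2,701.22.
Option 2: monthly rate = 3.2%/12 = 0.0026667; payment = 332,750 × 0.0026667 / (1 − (1+0.0026667)^−180) = $2,330.05.
Over 96 months: Option 1 costs 96 × $2,701.22 = $259,317.12; Option 2 costs 96 × $2,330.05 = $223,684.80.
Option 2 is cheaper by $259,317.12 − $223,684.80 = $35,632.32.

Option 2 by $35,632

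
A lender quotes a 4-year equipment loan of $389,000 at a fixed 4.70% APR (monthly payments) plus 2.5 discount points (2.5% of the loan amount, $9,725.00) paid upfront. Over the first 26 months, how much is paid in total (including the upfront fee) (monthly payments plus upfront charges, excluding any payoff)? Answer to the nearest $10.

Monthly rate = 4.7%/12 = 0.0039167; payment = 389,000 × 0.0039167 / (1 − (1+0.0039167)^−48) = $8,905.63.
Total outlay = 26 × $8,905.63 + $9,725.00 = $241,271.38.

$241,270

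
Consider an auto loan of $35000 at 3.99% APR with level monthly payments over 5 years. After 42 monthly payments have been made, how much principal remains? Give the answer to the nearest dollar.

$11,241

With monthly rate i = 3.99%/12 = 0.0033250, the balance after k of n payments is P · [(1+i)^n − (1+i)^k] / [(1+i)^n − 1].
(1+0.0033250)^60 = 1.22038827 and (1+0.0033250)^42 = 1.14960493, so the balance is 35,000 × (1.22038827 − 1.14960493) / (1.22038827 − 1) = $11,241.15.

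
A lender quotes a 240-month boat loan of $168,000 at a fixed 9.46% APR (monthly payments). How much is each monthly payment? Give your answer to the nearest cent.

$1,561.59

At 9.46% the monthly rate is 0.0078833, so the payment is 168,000 × 0.0078833 / (1 − 1.0078833^−240) = $1,561.59.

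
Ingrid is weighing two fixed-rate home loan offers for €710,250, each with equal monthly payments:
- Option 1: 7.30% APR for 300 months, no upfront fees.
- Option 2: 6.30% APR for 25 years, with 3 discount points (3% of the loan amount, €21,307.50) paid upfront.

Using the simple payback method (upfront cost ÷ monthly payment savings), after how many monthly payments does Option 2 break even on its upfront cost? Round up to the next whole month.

Option 1: at 7.30% the monthly rate is 0.0060833, so the payment is 710,250 × 0.0060833 / (1 − 1.0060833^−300) = €5,156.64.
Option 2: monthly rate = 6.3%/12 = 0.0052500; payment = 710,250 × 0.0052500 / (1 − (1+0.0052500)^−300) = €4,707.28.
Monthly savings = €5,156.64 − €4,707.28 = €449.36.
Break-even = €21,307.50 / €449.36 = 47.42 → 48 months.

48 months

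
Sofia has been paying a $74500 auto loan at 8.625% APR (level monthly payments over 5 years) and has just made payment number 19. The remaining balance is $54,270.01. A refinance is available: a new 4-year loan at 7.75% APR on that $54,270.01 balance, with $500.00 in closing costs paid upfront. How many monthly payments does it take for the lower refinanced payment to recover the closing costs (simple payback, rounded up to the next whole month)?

Current payment = 74,500 × 8.625%/12 / (1 − (1+0.0071875)^−60) = $1,532.97.
Refinanced payment = 54,270.01 × 0.0064583 / (1 − (1+0.0064583)^−48) = $1,318.53.
Monthly savings = $1,532.97 − $1,318.53 = $214.44.
Break-even = $500.00 / $214.44 = 2.33 → 3 months.

3 months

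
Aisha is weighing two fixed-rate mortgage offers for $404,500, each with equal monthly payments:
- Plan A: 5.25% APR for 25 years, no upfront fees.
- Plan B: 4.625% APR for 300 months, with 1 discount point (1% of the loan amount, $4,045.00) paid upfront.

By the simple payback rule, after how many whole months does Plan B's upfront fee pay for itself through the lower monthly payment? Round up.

28 months

Plan A: at 5.25% the monthly rate is 0.0043750, so the payment is 404,500 × 0.0043750 / (1 − 1.0043750^−300) = $2,423.96.
Plan B: at 4.625% the monthly rate is 0.0038542, so the payment is 404,500 × 0.0038542 / (1 − 1.0038542^−300) = $2,277.14.
Monthly savings = $2,423.96 − $2,277.14 = $146.82.
Break-even = $4,045.00 / $146.82 = 27.55 → 28 months.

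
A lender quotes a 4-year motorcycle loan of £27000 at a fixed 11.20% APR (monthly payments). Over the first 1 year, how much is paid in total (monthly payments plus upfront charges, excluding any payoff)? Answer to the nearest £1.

£8,405

At 11.20% the monthly rate is 0.0093333, so the payment is 27,000 × 0.0093333 / (1 − 1.0093333^−48) = £700.45.
Total outlay = 12 × £700.45 = £8,405.40.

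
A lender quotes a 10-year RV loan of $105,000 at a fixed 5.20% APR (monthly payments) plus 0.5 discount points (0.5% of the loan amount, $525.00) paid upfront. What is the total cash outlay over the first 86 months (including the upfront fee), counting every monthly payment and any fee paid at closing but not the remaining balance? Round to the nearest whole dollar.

$97,187

At 5.20% the monthly rate is 0.0043333, so the payment is 105,000 × 0.0043333 / (1 − 1.0043333^−120) = $1,123.98.
Total outlay = 86 × $1,123.98 + $525.00 = $97,187.28.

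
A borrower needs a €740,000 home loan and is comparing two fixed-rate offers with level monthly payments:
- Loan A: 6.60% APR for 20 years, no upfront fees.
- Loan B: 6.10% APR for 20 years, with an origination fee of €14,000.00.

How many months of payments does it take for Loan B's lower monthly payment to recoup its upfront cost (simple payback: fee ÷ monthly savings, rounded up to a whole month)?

Loan A: at 6.60% the monthly rate is 0.0055000, so the payment is 740,000 × 0.0055000 / (1 − 1.0055000^−240) = €5,560.89.
Loan B: monthly rate = 6.1%/12 = 0.0050833; payment = 740,000 × 0.0050833 / (1 − (1+0.0050833)^−240) = €5,344.37.
Monthly savings = €5,560.89 − €5,344.37 = €216.52.
Break-even = €14,000.00 / €216.52 = 64.66 → 65 months.

65 months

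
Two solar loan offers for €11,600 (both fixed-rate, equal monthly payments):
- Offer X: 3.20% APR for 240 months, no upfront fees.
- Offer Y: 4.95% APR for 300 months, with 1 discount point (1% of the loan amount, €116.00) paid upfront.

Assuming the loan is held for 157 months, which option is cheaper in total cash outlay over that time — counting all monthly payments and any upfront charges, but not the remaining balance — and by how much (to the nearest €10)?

Offer X: monthly rate = 3.2%/12 = 0.0026667; payment = 11,600 × 0.0026667 / (1 − (1+0.0026667)^−240) = €65.50.
Offer Y: at 4.95% the monthly rate is 0.0041250, so the payment is 11,600 × 0.0041250 / (1 − 1.0041250^−300) = €67.47.
Over 157 months: Offer X costs 157 × €65.50 = €10,283.50; Offer Y costs 157 × €67.47 + €116.00 = €10,708.79.
Offer X is cheaper by €10,708.79 − €10,283.50 = €425.29.

Offer X by €430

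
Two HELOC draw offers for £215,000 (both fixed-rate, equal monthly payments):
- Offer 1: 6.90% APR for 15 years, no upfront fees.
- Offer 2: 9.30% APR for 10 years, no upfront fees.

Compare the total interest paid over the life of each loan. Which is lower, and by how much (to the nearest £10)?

Offer 1: monthly rate = 6.9%/12 = 0.0057500; payment = 215,000 × 0.0057500 / (1 − (1+0.0057500)^−180) = £1,920.48.
Total interest on Offer 1 = 180 × £1,920.48 − £215,000 = £130,686.40.
Offer 2: at 9.30% the monthly rate is 0.0077500, so the payment is 215,000 × 0.0077500 / (1 − 1.0077500^−120) = £2,758.56.
Total interest on Offer 2 = 120 × £2,758.56 − £215,000 = £116,027.20.
Offer 2 is lower by £14,659.20.

Offer 2 by £14,660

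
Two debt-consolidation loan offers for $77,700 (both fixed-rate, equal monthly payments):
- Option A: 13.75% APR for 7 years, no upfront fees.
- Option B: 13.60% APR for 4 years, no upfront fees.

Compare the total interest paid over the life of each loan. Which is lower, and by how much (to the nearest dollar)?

Option A: monthly rate = 13.75%/12 = 0.0114583; payment = 77,700 × 0.0114583 / (1 − (1+0.0114583)^−84) = $1,445.39.
Total interest on Option A = 84 × $1,445.39 − $77,700 = $43,712.76.
Option B: monthly rate = 13.6%/12 = 0.0113333; payment = 77,700 × 0.0113333 / (1 − (1+0.0113333)^−48) = $2,107.71.
Total interest on Option B = 48 × $2,107.71 − $77,700 = $23,470.08.
Option B is lower by $20,242.68.

Option B by $20,243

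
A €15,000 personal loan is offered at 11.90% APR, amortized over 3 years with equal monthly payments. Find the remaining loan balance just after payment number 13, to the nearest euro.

With monthly rate i = 11.9%/12 = 0.0099167, the balance after k of n payments is P · [(1+i)^n − (1+i)^k] / [(1+i)^n − 1].
(1+0.0099167)^36 = 1.42652511 and (1+0.0099167)^13 = 1.13687316, so the balance is 15,000 × (1.42652511 − 1.13687316) / (1.42652511 − 1) = €10,186.46.

€10,186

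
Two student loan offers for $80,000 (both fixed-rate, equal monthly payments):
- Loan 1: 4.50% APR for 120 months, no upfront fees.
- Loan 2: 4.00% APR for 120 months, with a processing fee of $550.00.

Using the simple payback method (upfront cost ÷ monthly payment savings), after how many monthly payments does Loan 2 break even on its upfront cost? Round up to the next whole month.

29 months

Loan 1: at 4.50% the monthly rate is 0.0037500, so the payment is 80,000 × 0.0037500 / (1 − 1.0037500^−120) = $829.11.
Loan 2: at 4.00% the monthly rate is 0.0033333, so the payment is 80,000 × 0.0033333 / (1 − 1.0033333^−120) = $809.96.
Monthly savings = $829.11 − $809.96 = $19.15.
Break-even = $550.00 / $19.15 = 28.72 → 29 months.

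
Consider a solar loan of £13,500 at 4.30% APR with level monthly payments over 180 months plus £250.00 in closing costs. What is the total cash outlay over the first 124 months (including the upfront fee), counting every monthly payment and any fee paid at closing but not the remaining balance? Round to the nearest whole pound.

At 4.30% the monthly rate is 0.0035833, so the payment is 13,500 × 0.0035833 / (1 − 1.0035833^−180) = £101.90.
Total outlay = 124 × £101.90 + £250.00 = £12,885.60.

£12,886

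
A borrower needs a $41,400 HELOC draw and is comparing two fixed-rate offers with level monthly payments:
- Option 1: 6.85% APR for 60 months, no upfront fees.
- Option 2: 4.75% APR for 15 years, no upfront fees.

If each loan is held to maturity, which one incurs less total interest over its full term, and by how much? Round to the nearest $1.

Option 1: at 6.85% the monthly rate is 0.0057083, so the payment is 41,400 × 0.0057083 / (1 − 1.0057083^−60) = $816.84.
Total interest on Option 1 = 60 × $816.84 − $41,400 = $7,610.40.
Option 2: monthly rate = 4.75%/12 = 0.0039583; payment = 41,400 × 0.0039583 / (1 − (1+0.0039583)^−180) = $322.02.
Total interest on Option 2 = 180 × $322.02 − $41,400 = $16,563.60.
Option 1 is lower by $8,953.20.

Option 1 by $8,953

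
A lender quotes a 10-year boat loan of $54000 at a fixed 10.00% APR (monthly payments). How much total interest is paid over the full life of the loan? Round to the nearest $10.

Monthly rate = 10%/12 = 0.0083333; payment = 54,000 × 0.0083333 / (1 − (1+0.0083333)^−120) = $713.61.
Total paid = 120 × $713.61 = $85,633.20; interest = $85,633.20 − $54,000 = $31,633.20.

$31,630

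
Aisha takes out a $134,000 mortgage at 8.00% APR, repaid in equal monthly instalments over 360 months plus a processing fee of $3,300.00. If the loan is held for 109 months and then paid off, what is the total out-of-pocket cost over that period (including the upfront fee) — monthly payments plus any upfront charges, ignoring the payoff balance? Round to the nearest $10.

At 8.00% the monthly rate is 0.0066667, so the payment is 134,000 × 0.0066667 / (1 − 1.0066667^−360) = $983.24.
Total outlay = 109 × $983.24 + $3,300.00 = $110,473.16.

$110,470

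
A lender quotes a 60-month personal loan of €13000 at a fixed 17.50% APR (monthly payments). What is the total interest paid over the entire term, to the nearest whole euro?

Monthly rate = 17.5%/12 = 0.0145833; payment = 13,000 × 0.0145833 / (1 − (1+0.0145833)^−60) = €326.59.
Total paid = 60 × €326.59 = €19,595.40; interest = €19,595.40 − €13,000 = €6,595.40.

€6,595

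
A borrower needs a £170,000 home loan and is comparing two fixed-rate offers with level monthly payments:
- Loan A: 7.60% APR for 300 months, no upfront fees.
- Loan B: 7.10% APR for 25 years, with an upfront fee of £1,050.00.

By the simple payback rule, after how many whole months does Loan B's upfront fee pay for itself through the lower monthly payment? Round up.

20 months

Loan A: monthly rate = 7.6%/12 = 0.0063333; payment = 170,000 × 0.0063333 / (1 − (1+0.0063333)^−300) = £1,267.36.
Loan B: monthly rate = 7.1%/12 = 0.0059167; payment = 170,000 × 0.0059167 / (1 − (1+0.0059167)^−300) = £1,212.39.
Monthly savings = £1,267.36 − £1,212.39 = £54.97.
Break-even = £1,050.00 / £54.97 = 19.10 → 20 months.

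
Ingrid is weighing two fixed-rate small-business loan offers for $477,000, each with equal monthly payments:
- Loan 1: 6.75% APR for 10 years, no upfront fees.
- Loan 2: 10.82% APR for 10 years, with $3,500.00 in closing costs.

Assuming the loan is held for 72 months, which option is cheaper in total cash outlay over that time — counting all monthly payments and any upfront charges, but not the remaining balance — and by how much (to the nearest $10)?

Loan 1 by $78,740

Loan 1: monthly rate = 6.75%/12 = 0.0056250; payment = 477,000 × 0.0056250 / (1 − (1+0.0056250)^−120) = $5,477.11.
Loan 2: at 10.82% the monthly rate is 0.0090167, so the payment is 477,000 × 0.0090167 / (1 − 1.0090167^−120) = $6,522.17.
Over 72 months: Loan 1 costs 72 × $5,477.11 = $394,351.92; Loan 2 costs 72 × $6,522.17 + $3,500.00 = $473,096.24.
Loan 1 is cheaper by $473,096.24 − $394,351.92 = $78,744.32.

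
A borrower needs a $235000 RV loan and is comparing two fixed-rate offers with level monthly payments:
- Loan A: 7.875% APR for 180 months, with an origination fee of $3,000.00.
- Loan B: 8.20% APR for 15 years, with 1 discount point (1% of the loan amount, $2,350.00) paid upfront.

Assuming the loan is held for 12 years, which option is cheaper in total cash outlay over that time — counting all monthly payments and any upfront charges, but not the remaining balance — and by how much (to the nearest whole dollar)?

Loan A: at 7.875% the monthly rate is 0.0065625, so the payment is 235,000 × 0.0065625 / (1 − 1.0065625^−180) = $2,228.86.
Loan B: at 8.20% the monthly rate is 0.0068333, so the payment is 235,000 × 0.0068333 / (1 − 1.0068333^−180) = $2,273.00.
Over 144 months: Loan A costs 144 × $2,228.86 + $3,000.00 = $323,955.84; Loan B costs 144 × $2,273.00 + $2,350.00 = $329,662.00.
Loan A is cheaper by $329,662.00 − $323,955.84 = $5,706.16.

Loan A by $5,706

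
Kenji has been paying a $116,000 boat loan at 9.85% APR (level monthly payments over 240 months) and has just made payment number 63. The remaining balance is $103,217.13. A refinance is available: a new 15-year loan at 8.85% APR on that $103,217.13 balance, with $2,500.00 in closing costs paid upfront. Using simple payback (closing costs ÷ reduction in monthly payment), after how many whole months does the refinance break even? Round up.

Current payment = 116,000 × 9.85%/12 / (1 − (1+0.0082083)^−240) = $1,107.92.
Refinanced payment = 103,217.13 × 0.0073750 / (1 − (1+0.0073750)^−180) = $1,037.71.
Monthly savings = $1,107.92 − $1,037.71 = $70.21.
Break-even = $2,500.00 / $70.21 = 35.61 → 36 months.

36 months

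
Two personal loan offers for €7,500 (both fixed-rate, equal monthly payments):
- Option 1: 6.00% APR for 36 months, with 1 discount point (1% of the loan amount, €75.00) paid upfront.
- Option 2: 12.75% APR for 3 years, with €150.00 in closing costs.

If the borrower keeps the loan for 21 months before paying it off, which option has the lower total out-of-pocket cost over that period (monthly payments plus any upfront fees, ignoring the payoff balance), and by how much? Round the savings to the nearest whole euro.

Option 1 by €571

Option 1: monthly rate = 6%/12 = 0.0050000; payment = 7,500 × 0.0050000 / (1 − (1+0.0050000)^−36) = €228.16.
Option 2: at 12.75% the monthly rate is 0.0106250, so the payment is 7,500 × 0.0106250 / (1 − 1.0106250^−36) = €251.80.
Over 21 months: Option 1 costs 21 × €228.16 + €75.00 = €4,866.36; Option 2 costs 21 × €251.80 + €150.00 = €5,437.80.
Option 1 is cheaper by €5,437.80 − €4,866.36 = €571.44.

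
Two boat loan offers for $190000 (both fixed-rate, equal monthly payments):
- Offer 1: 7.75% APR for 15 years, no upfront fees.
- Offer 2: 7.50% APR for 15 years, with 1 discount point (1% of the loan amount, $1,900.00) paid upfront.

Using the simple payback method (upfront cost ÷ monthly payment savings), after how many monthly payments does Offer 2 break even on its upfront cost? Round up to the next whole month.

Offer 1: at 7.75% the monthly rate is 0.0064583, so the payment is 190,000 × 0.0064583 / (1 − 1.0064583^−180) = $1,788.42.
Offer 2: at 7.50% the monthly rate is 0.0062500, so the payment is 190,000 × 0.0062500 / (1 − 1.0062500^−180) = $1,761.32.
Monthly savings = $1,788.42 − $1,761.32 = $27.10.
Break-even = $1,900.00 / $27.10 = 70.11 → 71 months.

71 months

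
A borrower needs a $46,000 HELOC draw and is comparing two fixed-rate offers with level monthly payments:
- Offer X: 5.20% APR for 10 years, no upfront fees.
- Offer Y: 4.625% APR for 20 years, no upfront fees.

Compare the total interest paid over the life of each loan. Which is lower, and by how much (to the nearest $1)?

Offer X: monthly rate = 5.2%/12 = 0.0043333; payment = 46,000 × 0.0043333 / (1 − (1+0.0043333)^−120) = $492.41.
Total interest on Offer X = 120 × $492.41 − $46,000 = $13,089.20.
Offer Y: monthly rate = 4.625%/12 = 0.0038542; payment = 46,000 × 0.0038542 / (1 − (1+0.0038542)^−240) = $294.13.
Total interest on Offer Y = 240 × $294.13 − $46,000 = $24,591.20.
Offer X is lower by $11,502.00.

Offer X by $11,502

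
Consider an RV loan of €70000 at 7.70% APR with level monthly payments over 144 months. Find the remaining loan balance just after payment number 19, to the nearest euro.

€64,017

With monthly rate i = 7.7%/12 = 0.0064167, the balance after k of n payments is P · [(1+i)^n − (1+i)^k] / [(1+i)^n − 1].
(1+0.0064167)^144 = 2.51192181 and (1+0.0064167)^19 = 1.12922006, so the balance is 70,000 × (2.51192181 − 1.12922006) / (2.51192181 − 1) = €64,017.28.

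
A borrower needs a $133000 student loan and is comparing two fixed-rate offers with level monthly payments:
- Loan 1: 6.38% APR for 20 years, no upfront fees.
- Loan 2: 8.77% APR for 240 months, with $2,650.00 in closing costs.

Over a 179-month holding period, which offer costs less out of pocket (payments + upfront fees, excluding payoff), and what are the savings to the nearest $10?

Loan 1 by $37,520

Loan 1: monthly rate = 6.38%/12 = 0.0053167; payment = 133,000 × 0.0053167 / (1 − (1+0.0053167)^−240) = $982.24.
Loan 2: at 8.77% the monthly rate is 0.0073083, so the payment is 133,000 × 0.0073083 / (1 − 1.0073083^−240) = $1,177.03.
Over 179 months: Loan 1 costs 179 × $982.24 = $175,820.96; Loan 2 costs 179 × $1,177.03 + $2,650.00 = $213,338.37.
Loan 1 is cheaper by $213,338.37 − $175,820.96 = $37,517.41.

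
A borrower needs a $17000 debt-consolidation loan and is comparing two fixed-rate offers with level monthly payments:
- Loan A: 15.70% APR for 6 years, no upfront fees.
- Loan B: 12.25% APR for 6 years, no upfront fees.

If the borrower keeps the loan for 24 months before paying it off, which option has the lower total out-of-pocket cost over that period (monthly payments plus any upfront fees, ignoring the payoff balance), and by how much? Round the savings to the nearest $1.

Loan B by $753

Loan A: monthly rate = 15.7%/12 = 0.0130833; payment = 17,000 × 0.0130833 / (1 − (1+0.0130833)^−72) = $365.96.
Loan B: at 12.25% the monthly rate is 0.0102083, so the payment is 17,000 × 0.0102083 / (1 − 1.0102083^−72) = $334.57.
Over 24 months: Loan A costs 24 × $365.96 = $8,783.04; Loan B costs 24 × $334.57 = $8,029.68.
Loan B is cheaper by $8,783.04 − $8,029.68 = $753.36.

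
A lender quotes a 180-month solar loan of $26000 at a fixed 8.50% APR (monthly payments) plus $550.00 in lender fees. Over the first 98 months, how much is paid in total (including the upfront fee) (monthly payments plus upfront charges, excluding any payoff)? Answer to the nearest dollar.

At 8.50% the monthly rate is 0.0070833, so the payment is 26,000 × 0.0070833 / (1 − 1.0070833^−180) = $256.03.
Total outlay = 98 × $256.03 + $550.00 = $25,640.94.

$25,641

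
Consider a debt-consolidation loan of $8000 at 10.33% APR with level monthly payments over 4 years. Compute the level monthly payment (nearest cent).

$204.17

At 10.33% the monthly rate is 0.0086083, so the payment is 8,000 × 0.0086083 / (1 − 1.0086083^−48) = $204.17.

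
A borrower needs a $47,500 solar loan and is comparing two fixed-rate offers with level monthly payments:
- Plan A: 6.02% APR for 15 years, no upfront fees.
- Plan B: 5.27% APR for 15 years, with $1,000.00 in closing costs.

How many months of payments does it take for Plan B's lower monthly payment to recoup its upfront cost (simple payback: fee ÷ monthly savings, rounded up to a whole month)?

53 months

Plan A: at 6.02% the monthly rate is 0.0050167, so the payment is 47,500 × 0.0050167 / (1 − 1.0050167^−180) = $401.35.
Plan B: monthly rate = 5.27%/12 = 0.0043917; payment = 47,500 × 0.0043917 / (1 − (1+0.0043917)^−180) = $382.34.
Monthly savings = $401.35 − $382.34 = $19.01.
Break-even = $1,000.00 / $19.01 = 52.60 → 53 months.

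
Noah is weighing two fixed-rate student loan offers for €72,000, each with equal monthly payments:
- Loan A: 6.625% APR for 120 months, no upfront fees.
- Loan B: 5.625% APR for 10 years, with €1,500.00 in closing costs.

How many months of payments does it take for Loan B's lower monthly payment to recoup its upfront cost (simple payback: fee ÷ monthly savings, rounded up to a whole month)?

Loan A: at 6.625% the monthly rate is 0.0055208, so the payment is 72,000 × 0.0055208 / (1 − 1.0055208^−120) = €822.13.
Loan B: at 5.625% the monthly rate is 0.0046875, so the payment is 72,000 × 0.0046875 / (1 − 1.0046875^−120) = €785.86.
Monthly savings = €822.13 − €785.86 = €36.27.
Break-even = €1,500.00 / €36.27 = 41.36 → 42 months.

42 months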